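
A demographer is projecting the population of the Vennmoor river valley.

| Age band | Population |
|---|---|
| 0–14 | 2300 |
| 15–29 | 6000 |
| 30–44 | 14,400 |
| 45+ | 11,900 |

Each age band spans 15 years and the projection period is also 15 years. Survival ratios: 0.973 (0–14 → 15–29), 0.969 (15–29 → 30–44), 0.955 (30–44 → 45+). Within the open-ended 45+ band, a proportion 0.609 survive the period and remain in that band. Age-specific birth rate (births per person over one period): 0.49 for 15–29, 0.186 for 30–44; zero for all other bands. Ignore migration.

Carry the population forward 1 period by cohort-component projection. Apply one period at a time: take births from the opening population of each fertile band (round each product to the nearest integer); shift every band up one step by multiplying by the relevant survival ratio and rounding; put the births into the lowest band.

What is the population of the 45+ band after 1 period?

20999

[period 1]
Births: 6000 × 0.49 = 2940 ; 14400 × 0.186 = 2678 — total 5618
15–29: 2300 × 0.973 = 2238
30–44: 6000 × 0.969 = 5814
45+: 14400 × 0.955 + 11900 × 0.609 = 13752 + 7247 = 20999
Giving 5618 / 2238 / 5814 / 20999.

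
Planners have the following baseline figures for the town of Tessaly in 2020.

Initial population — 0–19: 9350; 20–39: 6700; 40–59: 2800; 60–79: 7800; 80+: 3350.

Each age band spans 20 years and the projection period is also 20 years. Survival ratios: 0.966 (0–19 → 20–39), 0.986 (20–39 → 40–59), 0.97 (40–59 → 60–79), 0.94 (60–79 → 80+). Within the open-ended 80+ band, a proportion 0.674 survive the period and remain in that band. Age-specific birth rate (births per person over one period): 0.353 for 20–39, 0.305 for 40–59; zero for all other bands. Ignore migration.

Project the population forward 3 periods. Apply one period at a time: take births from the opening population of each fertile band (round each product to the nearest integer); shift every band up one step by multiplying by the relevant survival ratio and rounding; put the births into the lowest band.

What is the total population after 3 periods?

32646

Let band 1 be 0–19 through band 5 = 80+.
Period 1.
Births: 6700 × 0.353 = 2365 ; 2800 × 0.305 = 854 → total 3219
Band 2: 9350 × 0.966 = 9032
Band 3: 6700 × 0.986 = 6606
Band 4: 2800 × 0.97 = 2716
Band 5: 7800 × 0.94 + 3350 × 0.674 = 7332 + 2258 = 9590
Population now: 0–19=3219, 20–39=9032, 40–59=6606, 60–79=2716, 80+=9590
Period 2.
Births: 9032 × 0.353 = 3188 ; 6606 × 0.305 = 2015 → total 5203
Band 2: 3219 × 0.966 = 3110
Band 3: 9032 × 0.986 = 8906
Band 4: 6606 × 0.97 = 6408
Band 5: 2716 × 0.94 + 9590 × 0.674 = 2553 + 6464 = 9017
Population now: 0–19=5203, 20–39=3110, 40–59=8906, 60–79=6408, 80+=9017
Period 3.
Births: 3110 × 0.353 = 1098 ; 8906 × 0.305 = 2716 → total 3814
Band 2: 5203 × 0.966 = 5026
Band 3: 3110 × 0.986 = 3066
Band 4: 8906 × 0.97 = 8639
Band 5: 6408 × 0.94 + 9017 × 0.674 = 6024 + 6077 = 12101
Population now: 0–19=3814, 20–39=5026, 40–59=3066, 60–79=8639, 80+=12101
Total after period 3: 3814 + 5026 + 3066 + 8639 + 12101 = 32646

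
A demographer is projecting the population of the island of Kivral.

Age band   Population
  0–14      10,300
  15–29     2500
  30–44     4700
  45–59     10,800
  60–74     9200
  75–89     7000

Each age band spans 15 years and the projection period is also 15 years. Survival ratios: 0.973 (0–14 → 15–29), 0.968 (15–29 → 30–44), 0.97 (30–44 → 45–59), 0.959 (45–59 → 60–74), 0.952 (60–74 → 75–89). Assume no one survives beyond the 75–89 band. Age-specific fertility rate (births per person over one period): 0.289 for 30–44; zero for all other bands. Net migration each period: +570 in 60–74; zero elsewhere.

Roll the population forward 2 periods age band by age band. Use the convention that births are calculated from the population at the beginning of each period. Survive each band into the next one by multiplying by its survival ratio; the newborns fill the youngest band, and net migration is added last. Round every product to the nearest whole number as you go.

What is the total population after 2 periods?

29413

(Bands numbered youngest = 1 to oldest = 6.)
Period 1:
Births: 4700 × 0.289 = 1358
Band 2: 10300 × 0.973 = 10022
Band 3: 2500 × 0.968 = 2420
Band 4: 4700 × 0.97 = 4559
Band 5: 10800 × 0.959 = 10357
Band 6: 9200 × 0.952 = 8758
Net migration: Band 5 + 570 → 10927
Giving 1358 / 10022 / 2420 / 4559 / 10927 / 8758.
Period 2:
Births: 2420 × 0.289 = 699
Band 2: 1358 × 0.973 = 1321
Band 3: 10022 × 0.968 = 9701
Band 4: 2420 × 0.97 = 2347
Band 5: 4559 × 0.959 = 4372
Band 6: 10927 × 0.952 = 10403
Net migration: Band 5 + 570 → 4942
Giving 699 / 1321 / 9701 / 2347 / 4942 / 10403.
Total after period 2: 699 + 1321 + 9701 + 2347 + 4942 + 10403 = 29413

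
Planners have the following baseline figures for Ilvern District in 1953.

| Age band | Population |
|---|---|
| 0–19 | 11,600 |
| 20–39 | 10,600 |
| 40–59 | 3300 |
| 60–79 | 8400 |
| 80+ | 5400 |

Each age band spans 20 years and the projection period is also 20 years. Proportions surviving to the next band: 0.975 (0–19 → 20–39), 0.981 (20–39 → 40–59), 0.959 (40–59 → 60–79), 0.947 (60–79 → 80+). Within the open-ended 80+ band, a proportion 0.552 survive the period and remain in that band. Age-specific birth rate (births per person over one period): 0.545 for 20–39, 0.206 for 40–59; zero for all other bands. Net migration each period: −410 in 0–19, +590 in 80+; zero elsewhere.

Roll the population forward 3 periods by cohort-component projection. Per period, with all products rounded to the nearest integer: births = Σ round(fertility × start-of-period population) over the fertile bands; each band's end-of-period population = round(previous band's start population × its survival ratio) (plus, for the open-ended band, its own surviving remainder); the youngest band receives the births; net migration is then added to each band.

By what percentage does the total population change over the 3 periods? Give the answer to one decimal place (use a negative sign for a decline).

Numbering the groups 1..5 from youngest to oldest:
[period 1]
Births: 10600 * 0.545 = 5777  |  3300 * 0.206 = 680 → 6457
Group 2: 11600 * 0.975 = 11310
Group 3: 10600 * 0.981 = 10399
Group 4: 3300 * 0.959 = 3165
Group 5: 8400 * 0.947 + 5400 * 0.552 = 7955 + 2981 = 10936
Net migration: Group 1 − 410 → 6047; Group 5 + 590 → 11526
Giving 6047 / 11310 / 10399 / 3165 / 11526.
[period 2]
Births: 11310 * 0.545 = 6164  |  10399 * 0.206 = 2142 → 8306
Group 2: 6047 * 0.975 = 5896
Group 3: 11310 * 0.981 = 11095
Group 4: 10399 * 0.959 = 9973
Group 5: 3165 * 0.947 + 11526 * 0.552 = 2997 + 6362 = 9359
Net migration: Group 1 − 410 → 7896; Group 5 + 590 → 9949
Giving 7896 / 5896 / 11095 / 9973 / 9949.
[period 3]
Births: 5896 * 0.545 = 3213  |  11095 * 0.206 = 2286 → 5499
Group 2: 7896 * 0.975 = 7699
Group 3: 5896 * 0.981 = 5784
Group 4: 11095 * 0.959 = 10640
Group 5: 9973 * 0.947 + 9949 * 0.552 = 9444 + 5492 = 14936
Net migration: Group 1 − 410 → 5089; Group 5 + 590 → 15526
Giving 5089 / 7699 / 5784 / 10640 / 15526.
Total: 39300 → 44738; change = 5438; percentage change = 13.8%

13.8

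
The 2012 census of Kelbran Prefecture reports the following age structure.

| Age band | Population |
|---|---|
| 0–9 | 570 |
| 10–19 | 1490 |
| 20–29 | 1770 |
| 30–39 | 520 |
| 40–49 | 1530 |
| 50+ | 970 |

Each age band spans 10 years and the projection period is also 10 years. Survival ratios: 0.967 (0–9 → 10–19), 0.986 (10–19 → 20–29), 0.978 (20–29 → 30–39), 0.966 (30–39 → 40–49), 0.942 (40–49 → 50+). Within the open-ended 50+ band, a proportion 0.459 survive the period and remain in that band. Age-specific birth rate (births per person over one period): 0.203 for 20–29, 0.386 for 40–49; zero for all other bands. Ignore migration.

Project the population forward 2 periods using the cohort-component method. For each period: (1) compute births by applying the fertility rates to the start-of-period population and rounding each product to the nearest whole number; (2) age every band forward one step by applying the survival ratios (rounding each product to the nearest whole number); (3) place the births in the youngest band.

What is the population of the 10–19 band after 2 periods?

919

Period 1.
Births: 1770 × 0.203 = 359 ; 1530 × 0.386 = 591 → 950
10–19: 570 × 0.967 = 551
20–29: 1490 × 0.986 = 1469
30–39: 1770 × 0.978 = 1731
40–49: 520 × 0.966 = 502
50+: 1530 × 0.942 + 970 × 0.459 = 1441 + 445 = 1886
→ [950, 551, 1469, 1731, 502, 1886]
Period 2.
Births: 1469 × 0.203 = 298 ; 502 × 0.386 = 194 → 492
10–19: 950 × 0.967 = 919
20–29: 551 × 0.986 = 543
30–39: 1469 × 0.978 = 1437
40–49: 1731 × 0.966 = 1672
50+: 502 × 0.942 + 1886 × 0.459 = 473 + 866 = 1339
→ [492, 919, 543, 1437, 1672, 1339]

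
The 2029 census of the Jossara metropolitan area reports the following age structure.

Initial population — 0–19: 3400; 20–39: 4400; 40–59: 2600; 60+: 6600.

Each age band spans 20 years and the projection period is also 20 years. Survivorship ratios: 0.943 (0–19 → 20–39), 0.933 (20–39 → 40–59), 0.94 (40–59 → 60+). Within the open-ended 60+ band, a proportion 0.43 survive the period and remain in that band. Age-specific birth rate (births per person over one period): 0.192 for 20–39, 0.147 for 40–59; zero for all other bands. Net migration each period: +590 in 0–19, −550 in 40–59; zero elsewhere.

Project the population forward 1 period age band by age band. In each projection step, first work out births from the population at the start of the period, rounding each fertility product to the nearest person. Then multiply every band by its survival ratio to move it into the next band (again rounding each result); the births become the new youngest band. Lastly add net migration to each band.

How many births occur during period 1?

Call the groups 1 to 4, youngest first.
Period 1:
Births: 4400 × 0.192 = 845  |  2600 × 0.147 = 382 — total 1227
Group 2: 3400 × 0.943 = 3206
Group 3: 4400 × 0.933 = 4105
Group 4: 2600 × 0.94 + 6600 × 0.43 = 2444 + 2838 = 5282
Net migration: Group 1 + 590 → 1817; Group 3 − 550 → 3555
Population now: 0–19=1817, 20–39=3206, 40–59=3555, 60+=5282

1227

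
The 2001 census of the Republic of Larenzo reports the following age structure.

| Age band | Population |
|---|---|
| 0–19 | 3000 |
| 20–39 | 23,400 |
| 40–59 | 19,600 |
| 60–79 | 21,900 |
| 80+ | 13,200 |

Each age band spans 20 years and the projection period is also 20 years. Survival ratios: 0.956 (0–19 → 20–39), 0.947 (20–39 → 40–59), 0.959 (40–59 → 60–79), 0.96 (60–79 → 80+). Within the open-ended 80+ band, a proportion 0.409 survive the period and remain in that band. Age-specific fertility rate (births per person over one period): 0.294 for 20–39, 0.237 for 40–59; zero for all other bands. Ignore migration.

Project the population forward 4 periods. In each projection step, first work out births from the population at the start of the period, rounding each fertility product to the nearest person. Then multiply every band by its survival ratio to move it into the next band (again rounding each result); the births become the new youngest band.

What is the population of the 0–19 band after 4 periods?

Period 1:
Births: 23400 * 0.294 = 6880  |  19600 * 0.237 = 4645 → total 11525
20–39: 3000 * 0.956 = 2868
40–59: 23400 * 0.947 = 22160
60–79: 19600 * 0.959 = 18796
80+: 21900 * 0.96 + 13200 * 0.409 = 21024 + 5399 = 26423
Population now: 0–19=11525, 20–39=2868, 40–59=22160, 60–79=18796, 80+=26423
Period 2:
Births: 2868 * 0.294 = 843  |  22160 * 0.237 = 5252 → total 6095
20–39: 11525 * 0.956 = 11018
40–59: 2868 * 0.947 = 2716
60–79: 22160 * 0.959 = 21251
80+: 18796 * 0.96 + 26423 * 0.409 = 18044 + 10807 = 28851
Population now: 0–19=6095, 20–39=11018, 40–59=2716, 60–79=21251, 80+=28851
Period 3:
Births: 11018 * 0.294 = 3239  |  2716 * 0.237 = 644 → total 3883
20–39: 6095 * 0.956 = 5827
40–59: 11018 * 0.947 = 10434
60–79: 2716 * 0.959 = 2605
80+: 21251 * 0.96 + 28851 * 0.409 = 20401 + 11800 = 32201
Population now: 0–19=3883, 20–39=5827, 40–59=10434, 60–79=2605, 80+=32201
Period 4:
Births: 5827 * 0.294 = 1713  |  10434 * 0.237 = 2473 → total 4186
20–39: 3883 * 0.956 = 3712
40–59: 5827 * 0.947 = 5518
60–79: 10434 * 0.959 = 10006
80+: 2605 * 0.96 + 32201 * 0.409 = 2501 + 13170 = 15671
Population now: 0–19=4186, 20–39=3712, 40–59=5518, 60–79=10006, 80+=15671

4186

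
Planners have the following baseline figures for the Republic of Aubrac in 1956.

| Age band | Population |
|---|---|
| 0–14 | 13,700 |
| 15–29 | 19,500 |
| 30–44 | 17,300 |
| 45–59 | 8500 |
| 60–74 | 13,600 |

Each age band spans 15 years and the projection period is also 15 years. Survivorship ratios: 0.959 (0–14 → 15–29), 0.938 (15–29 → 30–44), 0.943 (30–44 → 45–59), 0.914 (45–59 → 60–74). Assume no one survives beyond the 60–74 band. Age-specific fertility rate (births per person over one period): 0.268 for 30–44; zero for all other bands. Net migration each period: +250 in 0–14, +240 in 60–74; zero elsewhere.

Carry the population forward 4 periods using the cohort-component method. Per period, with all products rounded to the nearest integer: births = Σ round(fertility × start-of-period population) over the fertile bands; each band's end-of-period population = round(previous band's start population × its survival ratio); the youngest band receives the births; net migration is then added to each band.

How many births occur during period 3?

Call the groups 1 to 5, youngest first.
[period 1]
Births: 17300 × 0.268 = 4636
Group 2: 13700 × 0.959 = 13138
Group 3: 19500 × 0.938 = 18291
Group 4: 17300 × 0.943 = 16314
Group 5: 8500 × 0.914 = 7769
Net migration: Group 1 + 250 → 4886; Group 5 + 240 → 8009
Population now: 0–14=4886, 15–29=13138, 30–44=18291, 45–59=16314, 60–74=8009
[period 2]
Births: 18291 × 0.268 = 4902
Group 2: 4886 × 0.959 = 4686
Group 3: 13138 × 0.938 = 12323
Group 4: 18291 × 0.943 = 17248
Group 5: 16314 × 0.914 = 14911
Net migration: Group 1 + 250 → 5152; Group 5 + 240 → 15151
Population now: 0–14=5152, 15–29=4686, 30–44=12323, 45–59=17248, 60–74=15151
[period 3]
Births: 12323 × 0.268 = 3303
Group 2: 5152 × 0.959 = 4941
Group 3: 4686 × 0.938 = 4395
Group 4: 12323 × 0.943 = 11621
Group 5: 17248 × 0.914 = 15765
Net migration: Group 1 + 250 → 3553; Group 5 + 240 → 16005
Population now: 0–14=3553, 15–29=4941, 30–44=4395, 45–59=11621, 60–74=16005

3303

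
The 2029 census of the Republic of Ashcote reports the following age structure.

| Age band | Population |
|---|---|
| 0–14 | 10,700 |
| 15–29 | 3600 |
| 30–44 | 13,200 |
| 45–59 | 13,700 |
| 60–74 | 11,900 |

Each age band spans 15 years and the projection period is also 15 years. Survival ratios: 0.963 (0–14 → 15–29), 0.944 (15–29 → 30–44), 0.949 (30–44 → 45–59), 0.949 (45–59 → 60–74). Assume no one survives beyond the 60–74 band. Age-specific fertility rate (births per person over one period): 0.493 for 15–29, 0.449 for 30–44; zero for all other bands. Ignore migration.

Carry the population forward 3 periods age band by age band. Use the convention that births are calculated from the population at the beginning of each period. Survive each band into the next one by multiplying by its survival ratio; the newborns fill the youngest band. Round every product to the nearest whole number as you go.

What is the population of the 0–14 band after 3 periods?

8024

Period 1.
Births: 3600 * 0.493 = 1775, 13200 * 0.449 = 5927 — total 7702
15–29: 10700 * 0.963 = 10304
30–44: 3600 * 0.944 = 3398
45–59: 13200 * 0.949 = 12527
60–74: 13700 * 0.949 = 13001
Population now: 0–14=7702, 15–29=10304, 30–44=3398, 45–59=12527, 60–74=13001
Period 2.
Births: 10304 * 0.493 = 5080, 3398 * 0.449 = 1526 — total 6606
15–29: 7702 * 0.963 = 7417
30–44: 10304 * 0.944 = 9727
45–59: 3398 * 0.949 = 3225
60–74: 12527 * 0.949 = 11888
Population now: 0–14=6606, 15–29=7417, 30–44=9727, 45–59=3225, 60–74=11888
Period 3.
Births: 7417 * 0.493 = 3657, 9727 * 0.449 = 4367 — total 8024
15–29: 6606 * 0.963 = 6362
30–44: 7417 * 0.944 = 7002
45–59: 9727 * 0.949 = 9231
60–74: 3225 * 0.949 = 3061
Population now: 0–14=8024, 15–29=6362, 30–44=7002, 45–59=9231, 60–74=3061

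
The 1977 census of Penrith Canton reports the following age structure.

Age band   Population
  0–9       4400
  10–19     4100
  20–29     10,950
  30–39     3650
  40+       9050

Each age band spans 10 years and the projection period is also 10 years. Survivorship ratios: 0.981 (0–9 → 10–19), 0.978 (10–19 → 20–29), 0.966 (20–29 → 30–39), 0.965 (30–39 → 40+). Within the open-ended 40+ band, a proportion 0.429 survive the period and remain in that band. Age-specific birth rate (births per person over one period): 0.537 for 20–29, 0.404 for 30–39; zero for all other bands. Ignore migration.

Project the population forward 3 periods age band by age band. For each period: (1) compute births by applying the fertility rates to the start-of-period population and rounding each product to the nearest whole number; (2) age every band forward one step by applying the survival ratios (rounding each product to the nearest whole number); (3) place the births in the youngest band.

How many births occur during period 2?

[period 1]
Births: 10950 × 0.537 = 5880 ; 3650 × 0.404 = 1475 ⇒ total 7355
10–19: 4400 × 0.981 = 4316
20–29: 4100 × 0.978 = 4010
30–39: 10950 × 0.966 = 10578
40+: 3650 × 0.965 + 9050 × 0.429 = 3522 + 3882 = 7404
→ [7355, 4316, 4010, 10578, 7404]
[period 2]
Births: 4010 × 0.537 = 2153 ; 10578 × 0.404 = 4274 ⇒ total 6427
10–19: 7355 × 0.981 = 7215
20–29: 4316 × 0.978 = 4221
30–39: 4010 × 0.966 = 3874
40+: 10578 × 0.965 + 7404 × 0.429 = 10208 + 3176 = 13384
→ [6427, 7215, 4221, 3874, 13384]

6427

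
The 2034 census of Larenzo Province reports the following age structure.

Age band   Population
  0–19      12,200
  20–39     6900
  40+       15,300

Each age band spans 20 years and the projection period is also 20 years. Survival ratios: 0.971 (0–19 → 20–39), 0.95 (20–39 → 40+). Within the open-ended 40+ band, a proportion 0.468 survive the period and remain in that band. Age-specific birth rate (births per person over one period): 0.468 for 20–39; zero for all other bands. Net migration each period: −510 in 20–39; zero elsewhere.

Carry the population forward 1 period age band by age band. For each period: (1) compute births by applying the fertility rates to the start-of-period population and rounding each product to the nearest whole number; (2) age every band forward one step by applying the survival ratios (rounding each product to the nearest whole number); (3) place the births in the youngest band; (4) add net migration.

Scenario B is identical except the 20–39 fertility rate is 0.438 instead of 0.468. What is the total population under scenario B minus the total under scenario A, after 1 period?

-207

(Bands numbered youngest = 1 to oldest = 3.)
[period 1]
Births: 6900 × 0.468 = 3229
Band 2: 12200 × 0.971 = 11846
Band 3: 6900 × 0.95 + 15300 × 0.468 = 6555 + 7160 = 13715
Net migration: Band 2 − 510 → 11336
Giving 3229 / 11336 / 13715.
Scenario A total after 1 period: 28280
Scenario B projection —
[period 1]
Births: 6900 × 0.438 = 3022
Band 2: 12200 × 0.971 = 11846
Band 3: 6900 × 0.95 + 15300 × 0.468 = 6555 + 7160 = 13715
Net migration: Band 2 − 510 → 11336
Giving 3022 / 11336 / 13715.
Scenario B total after 1 period: 28073
Difference B − A = 28073 − 28280 = -207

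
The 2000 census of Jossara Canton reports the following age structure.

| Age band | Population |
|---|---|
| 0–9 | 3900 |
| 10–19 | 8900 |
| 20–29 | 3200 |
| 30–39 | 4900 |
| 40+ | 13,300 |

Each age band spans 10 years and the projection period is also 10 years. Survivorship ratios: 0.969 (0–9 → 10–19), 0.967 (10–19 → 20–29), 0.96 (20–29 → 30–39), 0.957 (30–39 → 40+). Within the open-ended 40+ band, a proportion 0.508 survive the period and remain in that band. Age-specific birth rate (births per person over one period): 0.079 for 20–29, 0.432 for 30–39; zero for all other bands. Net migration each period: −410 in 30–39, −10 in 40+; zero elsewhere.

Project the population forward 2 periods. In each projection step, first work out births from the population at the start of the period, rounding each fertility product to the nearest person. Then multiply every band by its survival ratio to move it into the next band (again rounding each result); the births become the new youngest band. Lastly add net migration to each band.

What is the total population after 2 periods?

— Period 1 —
Births: 3200 × 0.079 = 253, 4900 × 0.432 = 2117 ⇒ total 2370
10–19: 3900 × 0.969 = 3779
20–29: 8900 × 0.967 = 8606
30–39: 3200 × 0.96 = 3072
40+: 4900 × 0.957 + 13300 × 0.508 = 4689 + 6756 = 11445
Net migration: 30–39 − 410 → 2662; 40+ − 10 → 11435
End of period: [2370, 3779, 8606, 2662, 11435]
— Period 2 —
Births: 8606 × 0.079 = 680, 2662 × 0.432 = 1150 ⇒ total 1830
10–19: 2370 × 0.969 = 2297
20–29: 3779 × 0.967 = 3654
30–39: 8606 × 0.96 = 8262
40+: 2662 × 0.957 + 11435 × 0.508 = 2548 + 5809 = 8357
Net migration: 30–39 − 410 → 7852; 40+ − 10 → 8347
End of period: [1830, 2297, 3654, 7852, 8347]
Total after period 2: 1830 + 2297 + 3654 + 7852 + 8347 = 23980

23980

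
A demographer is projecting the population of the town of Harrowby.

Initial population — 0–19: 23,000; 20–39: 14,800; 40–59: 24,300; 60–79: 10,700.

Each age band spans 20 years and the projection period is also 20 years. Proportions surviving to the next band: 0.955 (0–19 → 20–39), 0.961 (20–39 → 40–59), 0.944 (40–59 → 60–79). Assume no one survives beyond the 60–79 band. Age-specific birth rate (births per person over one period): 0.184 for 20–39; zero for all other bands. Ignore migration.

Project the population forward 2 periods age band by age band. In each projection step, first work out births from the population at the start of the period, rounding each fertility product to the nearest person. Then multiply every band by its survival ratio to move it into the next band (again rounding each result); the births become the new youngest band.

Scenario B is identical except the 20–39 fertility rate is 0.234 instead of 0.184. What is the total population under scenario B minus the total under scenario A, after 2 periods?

[period 1]
Births: 14800 × 0.184 = 2723
20–39: 23000 × 0.955 = 21965
40–59: 14800 × 0.961 = 14223
60–79: 24300 × 0.944 = 22939
Giving 2723 / 21965 / 14223 / 22939.
[period 2]
Births: 21965 × 0.184 = 4042
20–39: 2723 × 0.955 = 2600
40–59: 21965 × 0.961 = 21108
60–79: 14223 × 0.944 = 13427
Giving 4042 / 2600 / 21108 / 13427.
Scenario A total after 2 periods: 41177
Scenario B projection —
[period 1]
Births: 14800 × 0.234 = 3463
20–39: 23000 × 0.955 = 21965
40–59: 14800 × 0.961 = 14223
60–79: 24300 × 0.944 = 22939
Giving 3463 / 21965 / 14223 / 22939.
[period 2]
Births: 21965 × 0.234 = 5140
20–39: 3463 × 0.955 = 3307
40–59: 21965 × 0.961 = 21108
60–79: 14223 × 0.944 = 13427
Giving 5140 / 3307 / 21108 / 13427.
Scenario B total after 2 periods: 42982
Difference B − A = 42982 − 41177 = 1805

1805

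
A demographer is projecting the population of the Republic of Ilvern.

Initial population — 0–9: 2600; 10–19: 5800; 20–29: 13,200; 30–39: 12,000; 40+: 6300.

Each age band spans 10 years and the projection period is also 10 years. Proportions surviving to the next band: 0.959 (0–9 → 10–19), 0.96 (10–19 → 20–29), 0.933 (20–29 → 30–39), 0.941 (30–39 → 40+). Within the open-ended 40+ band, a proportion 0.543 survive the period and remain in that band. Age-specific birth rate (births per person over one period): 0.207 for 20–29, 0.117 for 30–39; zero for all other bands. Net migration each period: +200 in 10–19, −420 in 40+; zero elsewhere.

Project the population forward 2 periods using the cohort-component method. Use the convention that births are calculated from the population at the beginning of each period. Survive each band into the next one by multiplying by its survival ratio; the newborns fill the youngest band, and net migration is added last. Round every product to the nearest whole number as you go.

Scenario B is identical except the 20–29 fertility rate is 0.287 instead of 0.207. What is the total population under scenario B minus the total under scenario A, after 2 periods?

1458

Numbering the bands 1..5 from youngest to oldest:
— Period 1 —
Births: 13200 * 0.207 = 2732 ; 12000 * 0.117 = 1404 → 4136
Band 2: 2600 * 0.959 = 2493
Band 3: 5800 * 0.96 = 5568
Band 4: 13200 * 0.933 = 12316
Band 5: 12000 * 0.941 + 6300 * 0.543 = 11292 + 3421 = 14713
Net migration: Band 2 + 200 → 2693; Band 5 − 420 → 14293
Population now: 0–9=4136, 10–19=2693, 20–29=5568, 30–39=12316, 40+=14293
— Period 2 —
Births: 5568 * 0.207 = 1153 ; 12316 * 0.117 = 1441 → 2594
Band 2: 4136 * 0.959 = 3966
Band 3: 2693 * 0.96 = 2585
Band 4: 5568 * 0.933 = 5195
Band 5: 12316 * 0.941 + 14293 * 0.543 = 11589 + 7761 = 19350
Net migration: Band 2 + 200 → 4166; Band 5 − 420 → 18930
Population now: 0–9=2594, 10–19=4166, 20–29=2585, 30–39=5195, 40+=18930
Scenario A total after 2 periods: 33470
Scenario B projection —
— Period 1 —
Births: 13200 * 0.287 = 3788 ; 12000 * 0.117 = 1404 → 5192
Band 2: 2600 * 0.959 = 2493
Band 3: 5800 * 0.96 = 5568
Band 4: 13200 * 0.933 = 12316
Band 5: 12000 * 0.941 + 6300 * 0.543 = 11292 + 3421 = 14713
Net migration: Band 2 + 200 → 2693; Band 5 − 420 → 14293
Population now: 0–9=5192, 10–19=2693, 20–29=5568, 30–39=12316, 40+=14293
— Period 2 —
Births: 5568 * 0.287 = 1598 ; 12316 * 0.117 = 1441 → 3039
Band 2: 5192 * 0.959 = 4979
Band 3: 2693 * 0.96 = 2585
Band 4: 5568 * 0.933 = 5195
Band 5: 12316 * 0.941 + 14293 * 0.543 = 11589 + 7761 = 19350
Net migration: Band 2 + 200 → 5179; Band 5 − 420 → 18930
Population now: 0–9=3039, 10–19=5179, 20–29=2585, 30–39=5195, 40+=18930
Scenario B total after 2 periods: 34928
Difference B − A = 34928 − 33470 = 1458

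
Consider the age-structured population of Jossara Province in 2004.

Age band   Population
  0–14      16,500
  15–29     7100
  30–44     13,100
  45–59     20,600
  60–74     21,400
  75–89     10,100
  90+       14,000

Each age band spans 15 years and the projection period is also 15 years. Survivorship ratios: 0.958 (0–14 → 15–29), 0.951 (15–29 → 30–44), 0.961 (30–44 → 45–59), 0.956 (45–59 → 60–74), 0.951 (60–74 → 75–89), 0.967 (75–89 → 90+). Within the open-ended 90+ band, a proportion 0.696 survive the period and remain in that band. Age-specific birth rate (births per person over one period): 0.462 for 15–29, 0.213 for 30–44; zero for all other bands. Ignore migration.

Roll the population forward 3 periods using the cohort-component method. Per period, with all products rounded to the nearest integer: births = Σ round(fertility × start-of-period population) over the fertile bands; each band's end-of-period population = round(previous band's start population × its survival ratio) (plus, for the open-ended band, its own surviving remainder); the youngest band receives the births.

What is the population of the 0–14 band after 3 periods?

Numbering the groups 1..7 from youngest to oldest:
Period 1.
Births: 7100 × 0.462 = 3280 ; 13100 × 0.213 = 2790 — total 6070
Group 2: 16500 × 0.958 = 15807
Group 3: 7100 × 0.951 = 6752
Group 4: 13100 × 0.961 = 12589
Group 5: 20600 × 0.956 = 19694
Group 6: 21400 × 0.951 = 20351
Group 7: 10100 × 0.967 + 14000 × 0.696 = 9767 + 9744 = 19511
End of period: [6070, 15807, 6752, 12589, 19694, 20351, 19511]
Period 2.
Births: 15807 × 0.462 = 7303 ; 6752 × 0.213 = 1438 — total 8741
Group 2: 6070 × 0.958 = 5815
Group 3: 15807 × 0.951 = 15032
Group 4: 6752 × 0.961 = 6489
Group 5: 12589 × 0.956 = 12035
Group 6: 19694 × 0.951 = 18729
Group 7: 20351 × 0.967 + 19511 × 0.696 = 19679 + 13580 = 33259
End of period: [8741, 5815, 15032, 6489, 12035, 18729, 33259]
Period 3.
Births: 5815 × 0.462 = 2687 ; 15032 × 0.213 = 3202 — total 5889
Group 2: 8741 × 0.958 = 8374
Group 3: 5815 × 0.951 = 5530
Group 4: 15032 × 0.961 = 14446
Group 5: 6489 × 0.956 = 6203
Group 6: 12035 × 0.951 = 11445
Group 7: 18729 × 0.967 + 33259 × 0.696 = 18111 + 23148 = 41259
End of period: [5889, 8374, 5530, 14446, 6203, 11445, 41259]

5889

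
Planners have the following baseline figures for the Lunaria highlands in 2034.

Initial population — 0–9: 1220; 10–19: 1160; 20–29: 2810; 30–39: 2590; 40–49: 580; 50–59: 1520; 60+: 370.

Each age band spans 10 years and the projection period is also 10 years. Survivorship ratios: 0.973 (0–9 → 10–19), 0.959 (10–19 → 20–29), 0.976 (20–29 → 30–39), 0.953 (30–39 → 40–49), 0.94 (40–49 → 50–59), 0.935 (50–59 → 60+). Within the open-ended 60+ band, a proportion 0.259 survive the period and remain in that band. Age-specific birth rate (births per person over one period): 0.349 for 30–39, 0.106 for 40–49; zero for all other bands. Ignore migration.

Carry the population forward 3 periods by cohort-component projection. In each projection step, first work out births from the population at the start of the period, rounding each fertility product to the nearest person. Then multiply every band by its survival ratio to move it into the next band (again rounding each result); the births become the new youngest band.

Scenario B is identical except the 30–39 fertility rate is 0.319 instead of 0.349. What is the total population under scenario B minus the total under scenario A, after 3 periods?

(Bands numbered youngest = 1 to oldest = 7.)
[period 1]
Births: 2590 × 0.349 = 904, 580 × 0.106 = 61 ⇒ total 965
Band 2: 1220 × 0.973 = 1187
Band 3: 1160 × 0.959 = 1112
Band 4: 2810 × 0.976 = 2743
Band 5: 2590 × 0.953 = 2468
Band 6: 580 × 0.94 = 545
Band 7: 1520 × 0.935 + 370 × 0.259 = 1421 + 96 = 1517
Population now: 0–9=965, 10–19=1187, 20–29=1112, 30–39=2743, 40–49=2468, 50–59=545, 60+=1517
[period 2]
Births: 2743 × 0.349 = 957, 2468 × 0.106 = 262 ⇒ total 1219
Band 2: 965 × 0.973 = 939
Band 3: 1187 × 0.959 = 1138
Band 4: 1112 × 0.976 = 1085
Band 5: 2743 × 0.953 = 2614
Band 6: 2468 × 0.94 = 2320
Band 7: 545 × 0.935 + 1517 × 0.259 = 510 + 393 = 903
Population now: 0–9=1219, 10–19=939, 20–29=1138, 30–39=1085, 40–49=2614, 50–59=2320, 60+=903
[period 3]
Births: 1085 × 0.349 = 379, 2614 × 0.106 = 277 ⇒ total 656
Band 2: 1219 × 0.973 = 1186
Band 3: 939 × 0.959 = 901
Band 4: 1138 × 0.976 = 1111
Band 5: 1085 × 0.953 = 1034
Band 6: 2614 × 0.94 = 2457
Band 7: 2320 × 0.935 + 903 × 0.259 = 2169 + 234 = 2403
Population now: 0–9=656, 10–19=1186, 20–29=901, 30–39=1111, 40–49=1034, 50–59=2457, 60+=2403
Scenario A total after 3 periods: 9748
Scenario B projection —
[period 1]
Births: 2590 × 0.319 = 826, 580 × 0.106 = 61 ⇒ total 887
Band 2: 1220 × 0.973 = 1187
Band 3: 1160 × 0.959 = 1112
Band 4: 2810 × 0.976 = 2743
Band 5: 2590 × 0.953 = 2468
Band 6: 580 × 0.94 = 545
Band 7: 1520 × 0.935 + 370 × 0.259 = 1421 + 96 = 1517
Population now: 0–9=887, 10–19=1187, 20–29=1112, 30–39=2743, 40–49=2468, 50–59=545, 60+=1517
[period 2]
Births: 2743 × 0.319 = 875, 2468 × 0.106 = 262 ⇒ total 1137
Band 2: 887 × 0.973 = 863
Band 3: 1187 × 0.959 = 1138
Band 4: 1112 × 0.976 = 1085
Band 5: 2743 × 0.953 = 2614
Band 6: 2468 × 0.94 = 2320
Band 7: 545 × 0.935 + 1517 × 0.259 = 510 + 393 = 903
Population now: 0–9=1137, 10–19=863, 20–29=1138, 30–39=1085, 40–49=2614, 50–59=2320, 60+=903
[period 3]
Births: 1085 × 0.319 = 346, 2614 × 0.106 = 277 ⇒ total 623
Band 2: 1137 × 0.973 = 1106
Band 3: 863 × 0.959 = 828
Band 4: 1138 × 0.976 = 1111
Band 5: 1085 × 0.953 = 1034
Band 6: 2614 × 0.94 = 2457
Band 7: 2320 × 0.935 + 903 × 0.259 = 2169 + 234 = 2403
Population now: 0–9=623, 10–19=1106, 20–29=828, 30–39=1111, 40–49=1034, 50–59=2457, 60+=2403
Scenario B total after 3 periods: 9562
Difference B − A = 9562 − 9748 = -186

-186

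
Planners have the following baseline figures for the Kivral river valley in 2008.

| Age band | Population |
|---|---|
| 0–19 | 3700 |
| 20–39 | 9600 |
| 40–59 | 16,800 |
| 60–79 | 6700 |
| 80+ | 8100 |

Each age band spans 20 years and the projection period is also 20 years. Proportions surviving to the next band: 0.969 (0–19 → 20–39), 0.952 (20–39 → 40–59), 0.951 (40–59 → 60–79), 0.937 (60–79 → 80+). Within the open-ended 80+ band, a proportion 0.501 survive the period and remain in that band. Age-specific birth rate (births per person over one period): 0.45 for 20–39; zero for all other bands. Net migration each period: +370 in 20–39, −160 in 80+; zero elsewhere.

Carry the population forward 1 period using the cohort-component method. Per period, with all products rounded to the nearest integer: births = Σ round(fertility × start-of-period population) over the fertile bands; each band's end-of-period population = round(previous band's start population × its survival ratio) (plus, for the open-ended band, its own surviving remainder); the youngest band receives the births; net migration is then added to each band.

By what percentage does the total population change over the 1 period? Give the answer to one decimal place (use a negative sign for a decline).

-3.0

[period 1]
Births: 9600 × 0.45 = 4320
20–39: 3700 × 0.969 = 3585
40–59: 9600 × 0.952 = 9139
60–79: 16800 × 0.951 = 15977
80+: 6700 × 0.937 + 8100 × 0.501 = 6278 + 4058 = 10336
Net migration: 20–39 + 370 → 3955; 80+ − 160 → 10176
Giving 4320 / 3955 / 9139 / 15977 / 10176.
Total: 44900 → 43567; change = -1333; percentage change = -3.0%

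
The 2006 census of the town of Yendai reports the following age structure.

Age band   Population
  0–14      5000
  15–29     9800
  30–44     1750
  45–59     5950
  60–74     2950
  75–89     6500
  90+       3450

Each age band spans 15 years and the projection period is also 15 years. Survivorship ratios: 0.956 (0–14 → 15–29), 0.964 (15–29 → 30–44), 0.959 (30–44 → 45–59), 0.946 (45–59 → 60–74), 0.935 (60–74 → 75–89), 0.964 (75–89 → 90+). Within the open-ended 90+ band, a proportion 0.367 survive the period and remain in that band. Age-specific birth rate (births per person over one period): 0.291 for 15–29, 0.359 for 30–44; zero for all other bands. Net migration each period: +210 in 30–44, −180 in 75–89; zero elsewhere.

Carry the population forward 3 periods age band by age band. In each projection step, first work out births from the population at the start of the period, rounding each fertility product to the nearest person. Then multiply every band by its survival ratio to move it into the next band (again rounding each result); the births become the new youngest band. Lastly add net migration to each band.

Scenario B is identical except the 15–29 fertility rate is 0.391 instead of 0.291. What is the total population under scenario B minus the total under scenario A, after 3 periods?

[period 1]
Births: 9800 * 0.291 = 2852, 1750 * 0.359 = 628 → 3480
15–29: 5000 * 0.956 = 4780
30–44: 9800 * 0.964 = 9447
45–59: 1750 * 0.959 = 1678
60–74: 5950 * 0.946 = 5629
75–89: 2950 * 0.935 = 2758
90+: 6500 * 0.964 + 3450 * 0.367 = 6266 + 1266 = 7532
Net migration: 30–44 + 210 → 9657; 75–89 − 180 → 2578
End of period: [3480, 4780, 9657, 1678, 5629, 2578, 7532]
[period 2]
Births: 4780 * 0.291 = 1391, 9657 * 0.359 = 3467 → 4858
15–29: 3480 * 0.956 = 3327
30–44: 4780 * 0.964 = 4608
45–59: 9657 * 0.959 = 9261
60–74: 1678 * 0.946 = 1587
75–89: 5629 * 0.935 = 5263
90+: 2578 * 0.964 + 7532 * 0.367 = 2485 + 2764 = 5249
Net migration: 30–44 + 210 → 4818; 75–89 − 180 → 5083
End of period: [4858, 3327, 4818, 9261, 1587, 5083, 5249]
[period 3]
Births: 3327 * 0.291 = 968, 4818 * 0.359 = 1730 → 2698
15–29: 4858 * 0.956 = 4644
30–44: 3327 * 0.964 = 3207
45–59: 4818 * 0.959 = 4620
60–74: 9261 * 0.946 = 8761
75–89: 1587 * 0.935 = 1484
90+: 5083 * 0.964 + 5249 * 0.367 = 4900 + 1926 = 6826
Net migration: 30–44 + 210 → 3417; 75–89 − 180 → 1304
End of period: [2698, 4644, 3417, 4620, 8761, 1304, 6826]
Scenario A total after 3 periods: 32270
Scenario B projection —
[period 1]
Births: 9800 * 0.391 = 3832, 1750 * 0.359 = 628 → 4460
15–29: 5000 * 0.956 = 4780
30–44: 9800 * 0.964 = 9447
45–59: 1750 * 0.959 = 1678
60–74: 5950 * 0.946 = 5629
75–89: 2950 * 0.935 = 2758
90+: 6500 * 0.964 + 3450 * 0.367 = 6266 + 1266 = 7532
Net migration: 30–44 + 210 → 9657; 75–89 − 180 → 2578
End of period: [4460, 4780, 9657, 1678, 5629, 2578, 7532]
[period 2]
Births: 4780 * 0.391 = 1869, 9657 * 0.359 = 3467 → 5336
15–29: 4460 * 0.956 = 4264
30–44: 4780 * 0.964 = 4608
45–59: 9657 * 0.959 = 9261
60–74: 1678 * 0.946 = 1587
75–89: 5629 * 0.935 = 5263
90+: 2578 * 0.964 + 7532 * 0.367 = 2485 + 2764 = 5249
Net migration: 30–44 + 210 → 4818; 75–89 − 180 → 5083
End of period: [5336, 4264, 4818, 9261, 1587, 5083, 5249]
[period 3]
Births: 4264 * 0.391 = 1667, 4818 * 0.359 = 1730 → 3397
15–29: 5336 * 0.956 = 5101
30–44: 4264 * 0.964 = 4110
45–59: 4818 * 0.959 = 4620
60–74: 9261 * 0.946 = 8761
75–89: 1587 * 0.935 = 1484
90+: 5083 * 0.964 + 5249 * 0.367 = 4900 + 1926 = 6826
Net migration: 30–44 + 210 → 4320; 75–89 − 180 → 1304
End of period: [3397, 5101, 4320, 4620, 8761, 1304, 6826]
Scenario B total after 3 periods: 34329
Difference B − A = 34329 − 32270 = 2059

2059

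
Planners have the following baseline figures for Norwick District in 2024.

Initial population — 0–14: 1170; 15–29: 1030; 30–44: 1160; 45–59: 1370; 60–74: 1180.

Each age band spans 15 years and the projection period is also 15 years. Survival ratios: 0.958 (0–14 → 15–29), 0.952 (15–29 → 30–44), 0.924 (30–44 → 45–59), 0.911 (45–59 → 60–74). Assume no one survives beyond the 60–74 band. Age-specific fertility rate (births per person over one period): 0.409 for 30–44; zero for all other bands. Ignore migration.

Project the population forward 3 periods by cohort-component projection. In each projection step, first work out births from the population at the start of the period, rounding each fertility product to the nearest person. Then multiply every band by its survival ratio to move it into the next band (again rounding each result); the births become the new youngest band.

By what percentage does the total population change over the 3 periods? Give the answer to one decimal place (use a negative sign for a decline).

-48.2

— Period 1 —
Births: 1160 * 0.409 = 474
15–29: 1170 * 0.958 = 1121
30–44: 1030 * 0.952 = 981
45–59: 1160 * 0.924 = 1072
60–74: 1370 * 0.911 = 1248
End of period: [474, 1121, 981, 1072, 1248]
— Period 2 —
Births: 981 * 0.409 = 401
15–29: 474 * 0.958 = 454
30–44: 1121 * 0.952 = 1067
45–59: 981 * 0.924 = 906
60–74: 1072 * 0.911 = 977
End of period: [401, 454, 1067, 906, 977]
— Period 3 —
Births: 1067 * 0.409 = 436
15–29: 401 * 0.958 = 384
30–44: 454 * 0.952 = 432
45–59: 1067 * 0.924 = 986
60–74: 906 * 0.911 = 825
End of period: [436, 384, 432, 986, 825]
Total: 5910 → 3063; change = -2847; percentage change = -48.2%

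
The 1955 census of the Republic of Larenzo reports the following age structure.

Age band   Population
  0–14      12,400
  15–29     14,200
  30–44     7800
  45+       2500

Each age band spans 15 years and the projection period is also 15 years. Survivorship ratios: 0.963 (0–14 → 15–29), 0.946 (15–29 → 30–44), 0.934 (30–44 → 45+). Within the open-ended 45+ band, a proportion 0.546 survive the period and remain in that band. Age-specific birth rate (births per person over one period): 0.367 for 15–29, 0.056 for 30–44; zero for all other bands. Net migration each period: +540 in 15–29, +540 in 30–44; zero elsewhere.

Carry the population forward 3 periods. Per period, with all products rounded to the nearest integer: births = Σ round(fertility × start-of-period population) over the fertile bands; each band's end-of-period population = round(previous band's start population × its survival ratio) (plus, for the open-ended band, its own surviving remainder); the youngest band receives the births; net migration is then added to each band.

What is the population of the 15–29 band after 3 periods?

(Bands numbered youngest = 1 to oldest = 4.)
Period 1:
Births: 14200 * 0.367 = 5211, 7800 * 0.056 = 437 ⇒ total 5648
Band 2: 12400 * 0.963 = 11941
Band 3: 14200 * 0.946 = 13433
Band 4: 7800 * 0.934 + 2500 * 0.546 = 7285 + 1365 = 8650
Net migration: Band 2 + 540 → 12481; Band 3 + 540 → 13973
Giving 5648 / 12481 / 13973 / 8650.
Period 2:
Births: 12481 * 0.367 = 4581, 13973 * 0.056 = 782 ⇒ total 5363
Band 2: 5648 * 0.963 = 5439
Band 3: 12481 * 0.946 = 11807
Band 4: 13973 * 0.934 + 8650 * 0.546 = 13051 + 4723 = 17774
Net migration: Band 2 + 540 → 5979; Band 3 + 540 → 12347
Giving 5363 / 5979 / 12347 / 17774.
Period 3:
Births: 5979 * 0.367 = 2194, 12347 * 0.056 = 691 ⇒ total 2885
Band 2: 5363 * 0.963 = 5165
Band 3: 5979 * 0.946 = 5656
Band 4: 12347 * 0.934 + 17774 * 0.546 = 11532 + 9705 = 21237
Net migration: Band 2 + 540 → 5705; Band 3 + 540 → 6196
Giving 2885 / 5705 / 6196 / 21237.

5705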